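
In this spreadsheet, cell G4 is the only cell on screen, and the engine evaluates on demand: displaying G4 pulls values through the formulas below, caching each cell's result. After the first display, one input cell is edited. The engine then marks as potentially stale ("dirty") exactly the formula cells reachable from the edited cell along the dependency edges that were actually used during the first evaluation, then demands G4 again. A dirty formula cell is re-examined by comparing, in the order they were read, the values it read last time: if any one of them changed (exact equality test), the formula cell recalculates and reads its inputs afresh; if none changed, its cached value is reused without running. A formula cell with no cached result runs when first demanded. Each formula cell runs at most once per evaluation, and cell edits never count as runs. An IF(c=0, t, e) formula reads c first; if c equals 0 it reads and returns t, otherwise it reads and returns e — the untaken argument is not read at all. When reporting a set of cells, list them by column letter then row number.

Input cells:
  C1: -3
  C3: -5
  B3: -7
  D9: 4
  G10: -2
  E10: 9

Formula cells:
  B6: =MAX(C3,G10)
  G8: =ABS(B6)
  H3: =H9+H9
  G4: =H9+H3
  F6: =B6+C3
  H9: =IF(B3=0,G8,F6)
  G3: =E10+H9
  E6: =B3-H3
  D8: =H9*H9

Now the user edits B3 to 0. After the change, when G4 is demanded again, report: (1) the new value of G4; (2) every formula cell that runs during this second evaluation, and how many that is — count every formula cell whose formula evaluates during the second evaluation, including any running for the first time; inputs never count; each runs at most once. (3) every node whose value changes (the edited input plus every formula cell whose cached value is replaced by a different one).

Initial pass — values computed on the first demand:
  B6 = MAX(-5, -2) = -2
  F6 = -2 + -5 = -7
  H9 = IF(B3=0: B3=-7 -> else branch F6) = -7
  H3 = -7 + -7 = -14
  G4 = -7 + -14 = -21

Second demand — change propagation:
  G8: newly demanded (no cache) — executes and yields 2.
  H9: re-runs because B3 -7->0; new result 2.
  H3: re-runs because H9 -7->2; H9 -7->2; new result 4.
  G4: re-runs because H9 -7->2; H3 -14->4; new result 6.

The important point: the flipped condition pulls in fresh nodes; G8 runs for the first time.

G4 now evaluates to 6.
Run set: G4, G8, H3, H9 (4 run).
Changed values: B3, G4, H3, H9.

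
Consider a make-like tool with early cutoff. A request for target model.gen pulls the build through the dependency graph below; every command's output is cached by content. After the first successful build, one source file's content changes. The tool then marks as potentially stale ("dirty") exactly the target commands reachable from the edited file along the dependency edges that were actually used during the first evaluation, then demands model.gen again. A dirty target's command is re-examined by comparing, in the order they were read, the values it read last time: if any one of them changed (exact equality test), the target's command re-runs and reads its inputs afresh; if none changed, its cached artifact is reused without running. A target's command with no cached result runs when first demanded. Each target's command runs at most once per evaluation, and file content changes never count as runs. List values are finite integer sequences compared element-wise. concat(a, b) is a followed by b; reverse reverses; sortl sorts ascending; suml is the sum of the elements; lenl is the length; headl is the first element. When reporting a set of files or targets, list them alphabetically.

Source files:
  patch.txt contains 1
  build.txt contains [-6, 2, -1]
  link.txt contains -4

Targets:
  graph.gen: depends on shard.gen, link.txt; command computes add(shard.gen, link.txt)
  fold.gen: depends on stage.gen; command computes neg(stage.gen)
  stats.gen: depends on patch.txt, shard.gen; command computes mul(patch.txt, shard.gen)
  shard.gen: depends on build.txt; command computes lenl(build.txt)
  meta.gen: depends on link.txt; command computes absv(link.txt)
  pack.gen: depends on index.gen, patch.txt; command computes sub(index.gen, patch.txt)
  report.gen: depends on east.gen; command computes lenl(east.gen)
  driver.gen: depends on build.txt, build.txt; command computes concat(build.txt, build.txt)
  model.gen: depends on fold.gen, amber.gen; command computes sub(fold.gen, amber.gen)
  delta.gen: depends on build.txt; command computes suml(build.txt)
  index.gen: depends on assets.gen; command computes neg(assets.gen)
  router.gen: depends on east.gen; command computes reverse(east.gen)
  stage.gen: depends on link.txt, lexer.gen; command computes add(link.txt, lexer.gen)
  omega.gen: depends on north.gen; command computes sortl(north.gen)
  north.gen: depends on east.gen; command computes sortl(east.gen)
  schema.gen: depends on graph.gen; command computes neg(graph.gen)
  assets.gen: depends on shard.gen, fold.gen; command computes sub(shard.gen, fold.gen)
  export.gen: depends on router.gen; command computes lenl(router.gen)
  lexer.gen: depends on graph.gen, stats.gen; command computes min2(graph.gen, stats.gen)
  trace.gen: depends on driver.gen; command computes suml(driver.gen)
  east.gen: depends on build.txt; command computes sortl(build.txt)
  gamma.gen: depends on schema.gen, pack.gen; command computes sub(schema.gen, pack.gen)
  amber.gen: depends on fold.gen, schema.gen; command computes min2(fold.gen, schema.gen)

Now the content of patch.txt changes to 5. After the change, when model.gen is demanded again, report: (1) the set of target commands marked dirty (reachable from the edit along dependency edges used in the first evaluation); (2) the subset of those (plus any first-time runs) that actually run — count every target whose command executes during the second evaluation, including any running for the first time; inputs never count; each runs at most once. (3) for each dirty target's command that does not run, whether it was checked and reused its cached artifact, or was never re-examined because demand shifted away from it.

The edit dirties: amber.gen, fold.gen, lexer.gen, model.gen, stage.gen, stats.gen.
2 target commands run: lexer.gen, stats.gen.
Cache hits after checking: amber.gen, fold.gen, model.gen, stage.gen.
Note the absorption at lexer.gen: it re-runs yet its value is the same, leaving the output's value untouched.

First demand of the output computes:
  shard.gen = lenl([-6, 2, -1]) = 3
  graph.gen = add(3, -4) = -1
  schema.gen = neg(-1) = 1
  stats.gen = mul(1, 3) = 3
  lexer.gen = min2(-1, 3) = -1
  stage.gen = add(-4, -1) = -5
  fold.gen = neg(-5) = 5
  amber.gen = min2(5, 1) = 1
  model.gen = sub(5, 1) = 4

After the edit, cleaning proceeds:
  stats.gen: a read changed (patch.txt 1->5) — executes, giving 15.
  lexer.gen: a read changed (stats.gen 3->15) — executes, giving -1 — identical to its old value.
  stage.gen: dirty, but its reads are unchanged (link.txt unchanged, lexer.gen unchanged); cached -5 stands.
  fold.gen: dirty, but its reads are unchanged (stage.gen unchanged); cached 5 stands.
  amber.gen: dirty, but its reads are unchanged (fold.gen unchanged, schema.gen unchanged); cached 1 stands.
  model.gen: dirty, but its reads are unchanged (fold.gen unchanged, amber.gen unchanged); cached 4 stands.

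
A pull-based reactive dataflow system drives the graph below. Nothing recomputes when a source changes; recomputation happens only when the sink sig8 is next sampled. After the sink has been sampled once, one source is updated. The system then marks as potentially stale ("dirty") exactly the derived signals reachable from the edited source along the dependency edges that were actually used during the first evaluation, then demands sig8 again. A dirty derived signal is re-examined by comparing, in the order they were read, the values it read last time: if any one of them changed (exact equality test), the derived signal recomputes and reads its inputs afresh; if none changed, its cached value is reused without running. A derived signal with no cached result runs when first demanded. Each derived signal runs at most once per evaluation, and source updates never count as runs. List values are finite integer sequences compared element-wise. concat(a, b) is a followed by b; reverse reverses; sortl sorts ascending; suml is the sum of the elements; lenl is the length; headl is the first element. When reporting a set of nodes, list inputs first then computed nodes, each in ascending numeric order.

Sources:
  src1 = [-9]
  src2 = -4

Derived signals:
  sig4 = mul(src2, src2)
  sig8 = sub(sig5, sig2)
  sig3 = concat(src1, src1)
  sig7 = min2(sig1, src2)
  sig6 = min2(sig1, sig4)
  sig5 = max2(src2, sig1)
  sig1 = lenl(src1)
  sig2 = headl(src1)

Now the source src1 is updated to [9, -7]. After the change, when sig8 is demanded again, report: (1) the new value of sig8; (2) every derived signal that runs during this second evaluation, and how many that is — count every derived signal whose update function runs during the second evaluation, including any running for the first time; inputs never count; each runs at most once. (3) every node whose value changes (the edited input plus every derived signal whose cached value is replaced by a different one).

First evaluation (everything demanded from the output):
  sig1 = lenl([-9]) = 1
  sig2 = headl([-9]) = -9
  sig5 = max2(-4, 1) = 1
  sig8 = sub(1, -9) = 10

Propagation after the edit:
  sig1: runs — src1 [-9]->[9, -7]; result 2.
  sig2: runs — src1 [-9]->[9, -7]; result 9.
  sig5: runs — sig1 1->2; result 2.
  sig8: runs — sig5 1->2; sig2 -9->9; result -7.

New value of sig8: -7.
Derived signals that run: sig1, sig2, sig5, sig8 — 4 in total.
Values that change: src1, sig1, sig2, sig5, sig8.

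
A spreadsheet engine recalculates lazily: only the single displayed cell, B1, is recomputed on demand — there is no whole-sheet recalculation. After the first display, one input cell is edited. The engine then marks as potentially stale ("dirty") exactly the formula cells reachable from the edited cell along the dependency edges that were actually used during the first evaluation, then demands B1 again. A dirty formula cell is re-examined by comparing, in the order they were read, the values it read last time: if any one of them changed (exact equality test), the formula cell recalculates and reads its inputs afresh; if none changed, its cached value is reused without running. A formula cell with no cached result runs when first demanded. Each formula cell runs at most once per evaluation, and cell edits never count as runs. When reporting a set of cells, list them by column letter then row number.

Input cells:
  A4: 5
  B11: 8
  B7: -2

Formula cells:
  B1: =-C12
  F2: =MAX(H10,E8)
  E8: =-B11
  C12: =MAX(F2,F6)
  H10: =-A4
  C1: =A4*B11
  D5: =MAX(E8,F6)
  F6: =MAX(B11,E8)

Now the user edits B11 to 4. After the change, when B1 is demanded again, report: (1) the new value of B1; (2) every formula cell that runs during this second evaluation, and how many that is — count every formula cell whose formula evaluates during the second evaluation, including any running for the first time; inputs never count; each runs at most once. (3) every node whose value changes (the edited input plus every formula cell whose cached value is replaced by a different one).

New value of B1: -4.
Formula cells that run: B1, C12, E8, F2, F6 — 5 in total.
Values that change: B1, B11, C12, E8, F2, F6.

First evaluation (everything demanded from the output):
  E8 = -(8) = -8
  F6 = MAX(8, -8) = 8
  H10 = -(5) = -5
  F2 = MAX(-5, -8) = -5
  C12 = MAX(-5, 8) = 8
  B1 = -(8) = -8

Propagation after the edit:
  E8: runs — B11 8->4; result -4.
  F2: runs — E8 -8->-4; result -4.
  F6: runs — B11 8->4; E8 -8->-4; result 4.
  C12: runs — F2 -5->-4; F6 8->4; result 4.
  B1: runs — C12 8->4; result -4.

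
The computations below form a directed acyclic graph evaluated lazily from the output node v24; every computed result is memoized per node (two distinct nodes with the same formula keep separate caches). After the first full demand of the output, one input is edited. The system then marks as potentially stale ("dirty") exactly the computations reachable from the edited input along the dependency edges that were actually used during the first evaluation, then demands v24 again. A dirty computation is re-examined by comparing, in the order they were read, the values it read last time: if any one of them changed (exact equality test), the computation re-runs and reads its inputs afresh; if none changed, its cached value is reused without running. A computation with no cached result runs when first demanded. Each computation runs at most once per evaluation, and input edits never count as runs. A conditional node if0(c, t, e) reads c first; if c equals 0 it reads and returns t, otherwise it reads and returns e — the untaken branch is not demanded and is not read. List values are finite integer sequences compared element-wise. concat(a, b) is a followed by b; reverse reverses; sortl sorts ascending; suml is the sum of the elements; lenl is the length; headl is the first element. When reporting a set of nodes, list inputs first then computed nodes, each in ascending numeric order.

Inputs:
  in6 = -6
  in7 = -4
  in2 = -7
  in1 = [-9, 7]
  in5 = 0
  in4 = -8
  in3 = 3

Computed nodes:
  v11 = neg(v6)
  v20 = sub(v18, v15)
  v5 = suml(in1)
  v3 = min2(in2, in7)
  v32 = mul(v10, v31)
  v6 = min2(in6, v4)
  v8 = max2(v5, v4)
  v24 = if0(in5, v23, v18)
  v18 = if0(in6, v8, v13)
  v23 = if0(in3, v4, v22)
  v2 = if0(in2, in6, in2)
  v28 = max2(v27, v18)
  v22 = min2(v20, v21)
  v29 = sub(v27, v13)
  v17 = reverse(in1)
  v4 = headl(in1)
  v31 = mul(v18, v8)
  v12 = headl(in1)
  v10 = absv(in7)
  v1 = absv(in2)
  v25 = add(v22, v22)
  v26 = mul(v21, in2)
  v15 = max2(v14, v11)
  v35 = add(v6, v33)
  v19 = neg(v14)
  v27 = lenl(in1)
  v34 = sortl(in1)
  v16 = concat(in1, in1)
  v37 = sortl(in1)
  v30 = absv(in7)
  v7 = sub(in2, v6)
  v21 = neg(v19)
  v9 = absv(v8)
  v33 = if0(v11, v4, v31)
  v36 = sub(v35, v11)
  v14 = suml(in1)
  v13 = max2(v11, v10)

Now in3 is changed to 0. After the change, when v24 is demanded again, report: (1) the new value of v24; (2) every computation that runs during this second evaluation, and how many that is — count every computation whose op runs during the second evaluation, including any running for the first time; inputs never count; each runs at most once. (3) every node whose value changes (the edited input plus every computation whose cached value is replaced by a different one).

Demanding v24 again yields -9.
2 computations run: v23, v24.
The nodes whose values change: in3, v23, v24.

First demand of the output computes:
  v4 = headl([-9, 7]) = -9
  v6 = min2(-6, -9) = -9
  v10 = absv(-4) = 4
  v11 = neg(-9) = 9
  v13 = max2(9, 4) = 9
  v14 = suml([-9, 7]) = -2
  v15 = max2(-2, 9) = 9
  v18 = if0(in6=-6 -> else branch v13) = 9
  v19 = neg(-2) = 2
  v20 = sub(9, 9) = 0
  v21 = neg(2) = -2
  v22 = min2(0, -2) = -2
  v23 = if0(in3=3 -> else branch v22) = -2
  v24 = if0(in5=0 -> then branch v23) = -2

After the edit, cleaning proceeds:
  v23: a read changed (in3 3->0) — executes, giving -9.
  v24: a read changed (v23 -2->-9) — executes, giving -9.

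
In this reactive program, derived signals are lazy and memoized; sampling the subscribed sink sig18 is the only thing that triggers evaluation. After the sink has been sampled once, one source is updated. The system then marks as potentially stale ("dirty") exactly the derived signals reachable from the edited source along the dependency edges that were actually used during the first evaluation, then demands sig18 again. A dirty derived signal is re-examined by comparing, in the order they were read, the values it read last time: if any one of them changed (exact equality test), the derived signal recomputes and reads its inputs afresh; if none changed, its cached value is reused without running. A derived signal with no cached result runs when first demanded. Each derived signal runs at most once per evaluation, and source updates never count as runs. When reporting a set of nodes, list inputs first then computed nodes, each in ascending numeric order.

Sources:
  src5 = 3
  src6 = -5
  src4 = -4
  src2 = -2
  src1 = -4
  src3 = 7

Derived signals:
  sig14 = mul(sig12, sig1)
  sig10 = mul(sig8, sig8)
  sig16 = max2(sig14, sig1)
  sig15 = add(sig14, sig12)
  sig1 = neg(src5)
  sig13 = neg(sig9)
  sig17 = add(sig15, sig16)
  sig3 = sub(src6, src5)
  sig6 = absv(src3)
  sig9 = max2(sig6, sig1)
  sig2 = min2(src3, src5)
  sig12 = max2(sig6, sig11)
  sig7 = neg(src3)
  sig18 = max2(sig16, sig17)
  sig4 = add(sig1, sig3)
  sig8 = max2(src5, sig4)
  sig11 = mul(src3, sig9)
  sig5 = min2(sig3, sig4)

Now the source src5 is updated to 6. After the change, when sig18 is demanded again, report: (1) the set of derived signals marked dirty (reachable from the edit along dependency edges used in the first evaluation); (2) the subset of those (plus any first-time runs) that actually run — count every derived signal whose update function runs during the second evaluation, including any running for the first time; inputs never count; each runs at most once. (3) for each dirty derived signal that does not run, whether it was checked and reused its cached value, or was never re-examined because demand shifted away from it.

The edit dirties: sig1, sig9, sig11, sig12, sig14, sig15, sig16, sig17, sig18.
7 derived signals run: sig1, sig9, sig14, sig15, sig16, sig17, sig18.
Cache hits after checking: sig11, sig12.
Note where the cutoff bites: sig11 is checked, finds nothing changed, and keeps its cache.

First demand of the output computes:
  sig1 = neg(3) = -3
  sig6 = absv(7) = 7
  sig9 = max2(7, -3) = 7
  sig11 = mul(7, 7) = 49
  sig12 = max2(7, 49) = 49
  sig14 = mul(49, -3) = -147
  sig15 = add(-147, 49) = -98
  sig16 = max2(-147, -3) = -3
  sig17 = add(-98, -3) = -101
  sig18 = max2(-3, -101) = -3

After the edit, cleaning proceeds:
  sig1: a read changed (src5 3->6) — executes, giving -6.
  sig9: a read changed (sig1 -3->-6) — executes, giving 7 — identical to its old value.
  sig11: dirty, but its reads are unchanged (src3 unchanged, sig9 unchanged); cached 49 stands.
  sig12: dirty, but its reads are unchanged (sig6 unchanged, sig11 unchanged); cached 49 stands.
  sig14: a read changed (sig1 -3->-6) — executes, giving -294.
  sig15: a read changed (sig14 -147->-294) — executes, giving -245.
  sig16: a read changed (sig14 -147->-294; sig1 -3->-6) — executes, giving -6.
  sig17: a read changed (sig15 -98->-245; sig16 -3->-6) — executes, giving -251.
  sig18: a read changed (sig16 -3->-6; sig17 -101->-251) — executes, giving -6.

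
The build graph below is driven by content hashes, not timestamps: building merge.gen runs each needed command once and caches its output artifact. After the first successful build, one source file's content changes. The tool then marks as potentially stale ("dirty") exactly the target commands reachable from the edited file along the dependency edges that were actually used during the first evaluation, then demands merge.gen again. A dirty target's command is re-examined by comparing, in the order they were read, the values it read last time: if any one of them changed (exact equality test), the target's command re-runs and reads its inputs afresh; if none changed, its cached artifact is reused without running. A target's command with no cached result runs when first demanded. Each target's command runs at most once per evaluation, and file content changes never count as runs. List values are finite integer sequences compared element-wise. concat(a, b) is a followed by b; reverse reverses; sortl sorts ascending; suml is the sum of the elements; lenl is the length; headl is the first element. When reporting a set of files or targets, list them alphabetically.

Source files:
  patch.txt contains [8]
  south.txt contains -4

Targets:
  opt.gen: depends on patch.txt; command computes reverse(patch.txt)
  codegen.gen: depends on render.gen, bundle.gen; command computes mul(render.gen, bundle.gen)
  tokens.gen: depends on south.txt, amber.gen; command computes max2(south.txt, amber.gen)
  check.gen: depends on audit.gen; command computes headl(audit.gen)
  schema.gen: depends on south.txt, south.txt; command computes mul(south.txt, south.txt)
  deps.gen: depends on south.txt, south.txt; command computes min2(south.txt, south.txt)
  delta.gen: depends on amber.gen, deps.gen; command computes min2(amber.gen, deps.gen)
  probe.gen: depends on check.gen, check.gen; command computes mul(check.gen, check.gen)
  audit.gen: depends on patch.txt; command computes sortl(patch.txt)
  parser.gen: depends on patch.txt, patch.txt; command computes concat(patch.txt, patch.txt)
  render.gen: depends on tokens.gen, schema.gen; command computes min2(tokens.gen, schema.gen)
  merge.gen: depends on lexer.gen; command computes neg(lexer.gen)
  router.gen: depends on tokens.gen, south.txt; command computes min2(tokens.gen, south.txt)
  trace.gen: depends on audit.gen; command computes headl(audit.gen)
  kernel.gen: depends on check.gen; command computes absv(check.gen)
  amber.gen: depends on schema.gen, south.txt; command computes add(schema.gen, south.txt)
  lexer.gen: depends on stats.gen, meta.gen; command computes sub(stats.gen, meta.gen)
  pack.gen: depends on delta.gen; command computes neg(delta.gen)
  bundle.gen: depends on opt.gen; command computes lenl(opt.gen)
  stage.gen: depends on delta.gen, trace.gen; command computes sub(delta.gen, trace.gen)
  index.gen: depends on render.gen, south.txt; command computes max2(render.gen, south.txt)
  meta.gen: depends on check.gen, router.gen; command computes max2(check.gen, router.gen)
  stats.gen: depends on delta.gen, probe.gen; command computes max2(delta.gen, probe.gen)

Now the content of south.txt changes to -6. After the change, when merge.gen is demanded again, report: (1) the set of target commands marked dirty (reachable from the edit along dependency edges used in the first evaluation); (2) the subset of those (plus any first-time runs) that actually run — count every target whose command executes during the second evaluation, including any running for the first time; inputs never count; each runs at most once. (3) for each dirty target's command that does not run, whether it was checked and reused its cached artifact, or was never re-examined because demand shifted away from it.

Dirty set: amber.gen, delta.gen, deps.gen, lexer.gen, merge.gen, meta.gen, router.gen, schema.gen, stats.gen, tokens.gen.
Run set: amber.gen, delta.gen, deps.gen, meta.gen, router.gen, schema.gen, stats.gen, tokens.gen (8 run).
Re-examined without running (cache reused): lexer.gen, merge.gen.
The important point: at lexer.gen every value read last time is unchanged, so the dirty flag clears without a run.

Initial pass — values computed on the first demand:
  audit.gen = sortl([8]) = [8]
  check.gen = headl([8]) = 8
  deps.gen = min2(-4, -4) = -4
  probe.gen = mul(8, 8) = 64
  schema.gen = mul(-4, -4) = 16
  amber.gen = add(16, -4) = 12
  delta.gen = min2(12, -4) = -4
  stats.gen = max2(-4, 64) = 64
  tokens.gen = max2(-4, 12) = 12
  router.gen = min2(12, -4) = -4
  meta.gen = max2(8, -4) = 8
  lexer.gen = sub(64, 8) = 56
  merge.gen = neg(56) = -56

Second demand — change propagation:
  deps.gen: re-runs because south.txt -4->-6; south.txt -4->-6; new result -6.
  schema.gen: re-runs because south.txt -4->-6; south.txt -4->-6; new result 36.
  amber.gen: re-runs because schema.gen 16->36; south.txt -4->-6; new result 30.
  delta.gen: re-runs because amber.gen 12->30; deps.gen -4->-6; new result -6.
  stats.gen: re-runs because delta.gen -4->-6; new result 64 (unchanged).
  tokens.gen: re-runs because south.txt -4->-6; amber.gen 12->30; new result 30.
  router.gen: re-runs because tokens.gen 12->30; south.txt -4->-6; new result -6.
  meta.gen: re-runs because router.gen -4->-6; new result 8 (unchanged).
  lexer.gen: re-examined; everything it read last time is the same (stats.gen unchanged, meta.gen unchanged) — cache 56 kept, no run.
  merge.gen: re-examined; everything it read last time is the same (lexer.gen unchanged) — cache -56 kept, no run.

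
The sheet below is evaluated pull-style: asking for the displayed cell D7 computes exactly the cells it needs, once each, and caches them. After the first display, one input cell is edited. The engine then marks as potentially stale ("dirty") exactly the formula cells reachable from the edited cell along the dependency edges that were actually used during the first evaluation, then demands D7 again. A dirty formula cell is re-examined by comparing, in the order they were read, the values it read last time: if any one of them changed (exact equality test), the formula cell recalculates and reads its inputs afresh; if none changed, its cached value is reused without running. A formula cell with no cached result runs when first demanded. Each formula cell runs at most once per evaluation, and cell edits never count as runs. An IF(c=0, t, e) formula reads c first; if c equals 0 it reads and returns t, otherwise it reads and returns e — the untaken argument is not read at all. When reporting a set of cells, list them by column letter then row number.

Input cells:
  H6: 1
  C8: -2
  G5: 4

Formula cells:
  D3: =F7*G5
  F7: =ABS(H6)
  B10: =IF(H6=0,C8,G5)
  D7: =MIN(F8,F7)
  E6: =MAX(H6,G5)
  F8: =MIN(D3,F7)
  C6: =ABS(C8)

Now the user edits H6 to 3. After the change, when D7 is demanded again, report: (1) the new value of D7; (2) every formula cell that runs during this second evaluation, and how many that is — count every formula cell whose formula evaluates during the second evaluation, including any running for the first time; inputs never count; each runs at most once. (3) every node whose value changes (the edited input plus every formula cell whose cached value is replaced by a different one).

Demanding D7 again yields 3.
4 formula cells run: D3, D7, F7, F8.
The nodes whose values change: D3, D7, F7, F8, H6.

First demand of the output computes:
  F7 = ABS(1) = 1
  D3 = 1 * 4 = 4
  F8 = MIN(4, 1) = 1
  D7 = MIN(1, 1) = 1

After the edit, cleaning proceeds:
  F7: a read changed (H6 1->3) — executes, giving 3.
  D3: a read changed (F7 1->3) — executes, giving 12.
  F8: a read changed (D3 4->12; F7 1->3) — executes, giving 3.
  D7: a read changed (F8 1->3; F7 1->3) — executes, giving 3.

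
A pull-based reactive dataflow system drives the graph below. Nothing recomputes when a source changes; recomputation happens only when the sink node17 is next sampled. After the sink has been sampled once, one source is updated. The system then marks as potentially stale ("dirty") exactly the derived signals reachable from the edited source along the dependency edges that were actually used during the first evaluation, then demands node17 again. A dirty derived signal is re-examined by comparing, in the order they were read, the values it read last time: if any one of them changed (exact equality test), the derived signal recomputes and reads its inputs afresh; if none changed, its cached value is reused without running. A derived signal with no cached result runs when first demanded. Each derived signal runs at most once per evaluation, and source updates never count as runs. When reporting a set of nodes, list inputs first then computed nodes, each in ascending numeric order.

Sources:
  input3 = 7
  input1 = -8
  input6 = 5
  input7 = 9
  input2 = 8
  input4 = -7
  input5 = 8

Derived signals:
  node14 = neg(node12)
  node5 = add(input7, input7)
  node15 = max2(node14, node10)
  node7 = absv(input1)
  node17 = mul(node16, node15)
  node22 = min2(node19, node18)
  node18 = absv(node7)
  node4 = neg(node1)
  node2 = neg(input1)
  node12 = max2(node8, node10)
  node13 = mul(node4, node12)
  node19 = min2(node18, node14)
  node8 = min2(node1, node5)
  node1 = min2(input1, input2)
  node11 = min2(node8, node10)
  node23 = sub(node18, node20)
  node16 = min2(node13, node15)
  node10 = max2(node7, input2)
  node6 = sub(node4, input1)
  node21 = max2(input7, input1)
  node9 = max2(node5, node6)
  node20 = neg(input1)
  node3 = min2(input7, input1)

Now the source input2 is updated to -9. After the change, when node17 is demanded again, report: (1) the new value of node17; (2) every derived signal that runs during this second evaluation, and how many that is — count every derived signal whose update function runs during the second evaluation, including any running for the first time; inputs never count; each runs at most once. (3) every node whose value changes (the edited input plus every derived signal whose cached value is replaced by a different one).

First evaluation (everything demanded from the output):
  node1 = min2(-8, 8) = -8
  node4 = neg(-8) = 8
  node5 = add(9, 9) = 18
  node7 = absv(-8) = 8
  node8 = min2(-8, 18) = -8
  node10 = max2(8, 8) = 8
  node12 = max2(-8, 8) = 8
  node13 = mul(8, 8) = 64
  node14 = neg(8) = -8
  node15 = max2(-8, 8) = 8
  node16 = min2(64, 8) = 8
  node17 = mul(8, 8) = 64

Propagation after the edit:
  node1: runs — input2 8->-9; result -9.
  node4: runs — node1 -8->-9; result 9.
  node8: runs — node1 -8->-9; result -9.
  node10: runs — input2 8->-9; result 8 (same value as before).
  node12: runs — node8 -8->-9; result 8 (same value as before).
  node13: runs — node4 8->9; result 72.
  node14: checked — values it read are unchanged (node12 unchanged); reused cached -8 without running.
  node15: checked — values it read are unchanged (node14 unchanged, node10 unchanged); reused cached 8 without running.
  node16: runs — node13 64->72; result 8 (same value as before).
  node17: checked — values it read are unchanged (node16 unchanged, node15 unchanged); reused cached 64 without running.

Key observation: the cutoff stops propagation at node14 — its inputs' values are unchanged, so it reuses its cache.

New value of node17: 64.
Derived signals that run: node1, node4, node8, node10, node12, node13, node16 — 7 in total.
Values that change: input2, node1, node4, node8, node13.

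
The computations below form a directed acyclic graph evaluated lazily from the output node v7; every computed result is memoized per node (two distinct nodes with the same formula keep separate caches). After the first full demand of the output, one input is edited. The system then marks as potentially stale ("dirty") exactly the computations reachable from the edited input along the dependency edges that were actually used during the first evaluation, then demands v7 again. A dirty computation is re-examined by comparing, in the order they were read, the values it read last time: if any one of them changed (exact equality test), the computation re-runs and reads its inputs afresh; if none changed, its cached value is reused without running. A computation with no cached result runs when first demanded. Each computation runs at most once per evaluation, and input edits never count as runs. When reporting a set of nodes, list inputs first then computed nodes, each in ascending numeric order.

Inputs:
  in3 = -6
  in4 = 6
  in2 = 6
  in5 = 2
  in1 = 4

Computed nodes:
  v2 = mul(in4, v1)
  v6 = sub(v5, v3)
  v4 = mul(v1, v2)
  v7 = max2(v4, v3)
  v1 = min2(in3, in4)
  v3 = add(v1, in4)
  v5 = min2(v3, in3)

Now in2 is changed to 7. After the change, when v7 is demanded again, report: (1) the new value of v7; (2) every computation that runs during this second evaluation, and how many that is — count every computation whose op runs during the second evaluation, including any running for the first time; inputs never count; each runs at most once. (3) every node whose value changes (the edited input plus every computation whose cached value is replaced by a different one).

Demanding v7 again yields 216.
0 computations run: none.
The nodes whose values change: in2.
Note the shortcut — nothing in the graph depends on in2 at all, so no recomputation happens.

First demand of the output computes:
  v1 = min2(-6, 6) = -6
  v2 = mul(6, -6) = -36
  v3 = add(-6, 6) = 0
  v4 = mul(-6, -36) = 216
  v7 = max2(216, 0) = 216

After the edit, cleaning proceeds:
  no node depends on in2 at all; the second demand re-runs nothing.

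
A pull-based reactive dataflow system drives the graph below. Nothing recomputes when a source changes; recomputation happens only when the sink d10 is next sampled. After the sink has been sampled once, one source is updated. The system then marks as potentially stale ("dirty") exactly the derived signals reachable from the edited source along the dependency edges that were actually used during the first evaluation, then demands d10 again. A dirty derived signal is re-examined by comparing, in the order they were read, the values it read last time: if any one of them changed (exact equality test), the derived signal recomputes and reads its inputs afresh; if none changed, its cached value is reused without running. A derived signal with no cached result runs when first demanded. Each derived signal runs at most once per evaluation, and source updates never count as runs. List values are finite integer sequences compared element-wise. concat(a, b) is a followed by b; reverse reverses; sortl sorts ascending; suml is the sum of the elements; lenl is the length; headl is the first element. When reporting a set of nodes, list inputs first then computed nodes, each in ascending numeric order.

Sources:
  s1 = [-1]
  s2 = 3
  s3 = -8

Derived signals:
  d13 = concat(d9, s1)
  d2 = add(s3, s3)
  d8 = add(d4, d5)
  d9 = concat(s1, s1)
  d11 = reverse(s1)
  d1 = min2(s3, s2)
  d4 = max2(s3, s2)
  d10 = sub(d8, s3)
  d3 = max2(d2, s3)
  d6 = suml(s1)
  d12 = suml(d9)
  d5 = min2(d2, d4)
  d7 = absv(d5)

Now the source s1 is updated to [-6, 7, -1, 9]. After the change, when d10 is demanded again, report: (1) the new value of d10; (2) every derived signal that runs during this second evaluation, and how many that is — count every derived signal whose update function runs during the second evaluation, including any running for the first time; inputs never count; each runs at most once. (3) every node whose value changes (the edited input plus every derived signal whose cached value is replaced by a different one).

New value of d10: -5.
Derived signals that run: none — 0 in total.
Values that change: s1.
Key observation: s1 is never demanded by the output, so the edit triggers no recomputation at all.

First evaluation (everything demanded from the output):
  d2 = add(-8, -8) = -16
  d4 = max2(-8, 3) = 3
  d5 = min2(-16, 3) = -16
  d8 = add(3, -16) = -13
  d10 = sub(-13, -8) = -5

Propagation after the edit:
  s1 feeds no computation that the output demands — nothing is marked dirty and nothing runs.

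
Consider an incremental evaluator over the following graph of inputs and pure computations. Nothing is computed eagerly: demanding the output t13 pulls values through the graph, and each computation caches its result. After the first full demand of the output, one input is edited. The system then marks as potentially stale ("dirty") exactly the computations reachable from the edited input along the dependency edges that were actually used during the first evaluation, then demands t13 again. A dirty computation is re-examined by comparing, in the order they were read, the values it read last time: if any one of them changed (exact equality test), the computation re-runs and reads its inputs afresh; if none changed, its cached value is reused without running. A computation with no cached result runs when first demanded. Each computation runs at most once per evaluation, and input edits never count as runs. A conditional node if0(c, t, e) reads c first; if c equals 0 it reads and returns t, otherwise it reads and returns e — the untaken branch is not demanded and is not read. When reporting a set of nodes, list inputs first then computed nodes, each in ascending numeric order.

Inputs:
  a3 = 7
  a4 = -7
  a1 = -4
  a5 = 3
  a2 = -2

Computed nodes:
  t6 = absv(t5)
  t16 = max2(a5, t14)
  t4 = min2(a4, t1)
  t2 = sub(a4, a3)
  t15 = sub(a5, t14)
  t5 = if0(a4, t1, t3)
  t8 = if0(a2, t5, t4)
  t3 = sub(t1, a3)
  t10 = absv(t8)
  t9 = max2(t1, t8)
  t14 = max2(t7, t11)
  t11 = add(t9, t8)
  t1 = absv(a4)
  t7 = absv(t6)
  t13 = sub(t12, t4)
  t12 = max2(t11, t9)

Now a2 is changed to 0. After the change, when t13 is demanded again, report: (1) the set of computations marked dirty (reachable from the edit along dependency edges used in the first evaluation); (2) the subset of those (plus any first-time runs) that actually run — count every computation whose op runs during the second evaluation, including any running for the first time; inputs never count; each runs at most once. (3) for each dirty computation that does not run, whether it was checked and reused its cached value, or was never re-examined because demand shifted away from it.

Initial pass — values computed on the first demand:
  t1 = absv(-7) = 7
  t4 = min2(-7, 7) = -7
  t8 = if0(a2=-2 -> else branch t4) = -7
  t9 = max2(7, -7) = 7
  t11 = add(7, -7) = 0
  t12 = max2(0, 7) = 7
  t13 = sub(7, -7) = 14

Second demand — change propagation:
  t3: newly demanded (no cache) — executes and yields 0.
  t5: newly demanded (no cache) — executes and yields 0.
  t8: re-runs because a2 -2->0; new result 0.
  t9: re-runs because t8 -7->0; new result 7 (unchanged).
  t11: re-runs because t8 -7->0; new result 7.
  t12: re-runs because t11 0->7; new result 7 (unchanged).
  t13: re-examined; everything it read last time is the same (t12 unchanged, t4 unchanged) — cache 14 kept, no run.

The important point: the flipped condition pulls in fresh nodes; t3, t5 run for the first time.

Dirty set: t8, t9, t11, t12, t13.
Run set: t3, t5, t8, t9, t11, t12 (6 run).
Re-examined without running (cache reused): t13.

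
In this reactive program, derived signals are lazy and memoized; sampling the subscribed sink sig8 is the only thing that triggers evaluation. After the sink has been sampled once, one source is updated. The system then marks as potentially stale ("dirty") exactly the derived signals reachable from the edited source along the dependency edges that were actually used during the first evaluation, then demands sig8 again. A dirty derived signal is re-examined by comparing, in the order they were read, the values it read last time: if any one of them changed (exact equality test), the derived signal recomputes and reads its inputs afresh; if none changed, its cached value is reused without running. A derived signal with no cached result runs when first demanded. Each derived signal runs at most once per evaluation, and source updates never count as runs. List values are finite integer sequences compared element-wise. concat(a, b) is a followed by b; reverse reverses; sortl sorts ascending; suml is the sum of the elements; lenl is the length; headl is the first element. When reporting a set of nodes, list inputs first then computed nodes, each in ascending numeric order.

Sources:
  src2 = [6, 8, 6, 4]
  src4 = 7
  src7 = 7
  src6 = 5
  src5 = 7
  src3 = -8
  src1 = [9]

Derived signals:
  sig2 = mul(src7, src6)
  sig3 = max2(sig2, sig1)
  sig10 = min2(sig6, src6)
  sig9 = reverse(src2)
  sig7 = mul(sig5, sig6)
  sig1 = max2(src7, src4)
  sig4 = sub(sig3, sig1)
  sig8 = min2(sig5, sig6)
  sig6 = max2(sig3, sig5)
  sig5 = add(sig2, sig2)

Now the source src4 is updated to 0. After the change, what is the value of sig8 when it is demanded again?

Demanding sig8 again yields 70.
Note the absorption at sig1: it re-runs yet its value is the same, leaving the output's value untouched.

First demand of the output computes:
  sig1 = max2(7, 7) = 7
  sig2 = mul(7, 5) = 35
  sig3 = max2(35, 7) = 35
  sig5 = add(35, 35) = 70
  sig6 = max2(35, 70) = 70
  sig8 = min2(70, 70) = 70

After the edit, cleaning proceeds:
  sig1: a read changed (src4 7->0) — executes, giving 7 — identical to its old value.
  sig3: dirty, but its reads are unchanged (sig2 unchanged, sig1 unchanged); cached 35 stands.
  sig6: dirty, but its reads are unchanged (sig3 unchanged, sig5 unchanged); cached 70 stands.
  sig8: dirty, but its reads are unchanged (sig5 unchanged, sig6 unchanged); cached 70 stands.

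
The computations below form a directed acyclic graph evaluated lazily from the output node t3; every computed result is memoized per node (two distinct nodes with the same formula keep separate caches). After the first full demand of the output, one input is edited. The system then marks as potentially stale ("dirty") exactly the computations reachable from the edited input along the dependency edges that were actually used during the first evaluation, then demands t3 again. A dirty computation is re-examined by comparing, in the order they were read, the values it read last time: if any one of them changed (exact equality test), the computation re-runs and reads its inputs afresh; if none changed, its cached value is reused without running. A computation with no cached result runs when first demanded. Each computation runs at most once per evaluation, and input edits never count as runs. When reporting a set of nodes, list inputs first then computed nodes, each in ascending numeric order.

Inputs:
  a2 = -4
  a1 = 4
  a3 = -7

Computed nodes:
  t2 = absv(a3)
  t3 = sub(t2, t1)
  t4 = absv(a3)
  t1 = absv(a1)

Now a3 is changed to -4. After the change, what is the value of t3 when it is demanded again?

First demand of the output computes:
  t1 = absv(4) = 4
  t2 = absv(-7) = 7
  t3 = sub(7, 4) = 3

After the edit, cleaning proceeds:
  t2: a read changed (a3 -7->-4) — executes, giving 4.
  t3: a read changed (t2 7->4) — executes, giving 0.

Demanding t3 again yields 0.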